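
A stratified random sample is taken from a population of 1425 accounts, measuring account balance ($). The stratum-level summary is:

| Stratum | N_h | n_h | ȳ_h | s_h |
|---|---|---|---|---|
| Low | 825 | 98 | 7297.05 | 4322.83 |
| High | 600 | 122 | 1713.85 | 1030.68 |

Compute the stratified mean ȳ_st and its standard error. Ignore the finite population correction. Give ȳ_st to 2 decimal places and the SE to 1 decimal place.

ȳ_st = Σ W_h ȳ_h = (825·7297.05 + 600·1713.85)/1425 = 4946.22895
V̂(ȳ_st) = Σ W_h² s_h²/n_h, with W_h = N_h/N and N = 1425:
  stratum Low: (825/1425)²·4322.83²/98 = 63912.9
  stratum High: (600/1425)²·1030.68²/122 = 1543.69
V̂(ȳ_st) = 65456.6
SE(ȳ_st) = √65456.6 = 255.845

ȳ_st ≈ 4946.23, SE ≈ 255.8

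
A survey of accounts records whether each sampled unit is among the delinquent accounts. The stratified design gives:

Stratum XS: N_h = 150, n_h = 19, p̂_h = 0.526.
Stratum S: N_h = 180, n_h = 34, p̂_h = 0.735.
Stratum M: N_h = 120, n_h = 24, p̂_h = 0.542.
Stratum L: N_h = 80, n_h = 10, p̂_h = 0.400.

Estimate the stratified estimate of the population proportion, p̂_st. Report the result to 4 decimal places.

N = 530; stratum weights W_h = N_h/N.
p̂_st = Σ W_h p̂_h = (150·0.526 + 180·0.735 + 120·0.542 + 80·0.400)/530 = 0.58158

p̂_st ≈ 0.5816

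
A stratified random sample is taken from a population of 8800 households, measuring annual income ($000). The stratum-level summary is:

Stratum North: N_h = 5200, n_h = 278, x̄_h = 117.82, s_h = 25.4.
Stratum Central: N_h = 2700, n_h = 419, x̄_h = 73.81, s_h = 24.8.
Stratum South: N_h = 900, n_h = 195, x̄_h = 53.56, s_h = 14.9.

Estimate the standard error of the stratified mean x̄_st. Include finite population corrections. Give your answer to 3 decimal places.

V̂(x̄_st) = Σ W_h² (1 − n_h/N_h) s_h²/n_h, with W_h = N_h/N and N = 8800:
  stratum North: (5200/8800)²·(1 − 278/5200)·25.4²/278 = 0.767012
  stratum Central: (2700/8800)²·(1 − 419/2700)·24.8²/419 = 0.116738
  stratum South: (900/8800)²·(1 − 195/900)·14.9²/195 = 0.00932834
V̂(x̄_st) = 0.893079
SE(x̄_st) = √0.893079 = 0.945028

SE(x̄_st) ≈ 0.945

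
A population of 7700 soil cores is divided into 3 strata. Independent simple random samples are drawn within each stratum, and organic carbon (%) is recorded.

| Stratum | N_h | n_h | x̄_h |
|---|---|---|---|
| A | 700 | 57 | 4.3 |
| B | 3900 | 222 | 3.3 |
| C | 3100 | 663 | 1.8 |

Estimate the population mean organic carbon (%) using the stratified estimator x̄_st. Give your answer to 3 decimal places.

N = Σ N_h = 7700. Stratum weights W_h = N_h/N.
x̄_st = (700·4.3 + 3900·3.3 + 3100·1.8) / 7700 = 2.78701

x̄_st ≈ 2.787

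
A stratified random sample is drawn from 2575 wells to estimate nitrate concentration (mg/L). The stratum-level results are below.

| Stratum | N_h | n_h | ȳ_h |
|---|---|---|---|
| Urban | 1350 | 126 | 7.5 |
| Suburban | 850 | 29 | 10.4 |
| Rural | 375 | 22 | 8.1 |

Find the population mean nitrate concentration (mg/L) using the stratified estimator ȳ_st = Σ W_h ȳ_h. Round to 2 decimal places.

N = Σ N_h = 2575. Stratum weights W_h = N_h/N.
ȳ_st = (1350·7.5 + 850·10.4 + 375·8.1) / 2575 = 8.5447

ȳ_st ≈ 8.54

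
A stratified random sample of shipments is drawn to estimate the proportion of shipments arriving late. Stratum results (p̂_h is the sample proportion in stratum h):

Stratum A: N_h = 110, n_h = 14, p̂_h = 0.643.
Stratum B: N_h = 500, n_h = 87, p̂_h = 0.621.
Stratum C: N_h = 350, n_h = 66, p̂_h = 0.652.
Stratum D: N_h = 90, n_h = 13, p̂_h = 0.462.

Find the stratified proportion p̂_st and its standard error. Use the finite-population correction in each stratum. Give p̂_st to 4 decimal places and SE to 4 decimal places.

N = 1050; stratum weights W_h = N_h/N.
p̂_st = Σ W_h p̂_h = (110·0.643 + 500·0.621 + 350·0.652 + 90·0.462)/1050 = 0.62001
V̂(p̂_st) = Σ W_h² (1 − n_h/N_h) p̂_h(1−p̂_h)/(n_h−1):
  stratum A: (110/1050)²·(1 − 14/110)·0.643·0.357/13 = 0.00016913
  stratum B: (500/1050)²·(1 − 87/500)·0.621·0.379/86 = 0.000512594
  stratum C: (350/1050)²·(1 − 66/350)·0.652·0.348/65 = 0.000314718
  stratum D: (90/1050)²·(1 − 13/90)·0.462·0.538/12 = 0.000130196
V̂(p̂_st) = 0.00112664; SE = √V̂ = 0.0335654

p̂_st ≈ 0.6200, SE ≈ 0.0336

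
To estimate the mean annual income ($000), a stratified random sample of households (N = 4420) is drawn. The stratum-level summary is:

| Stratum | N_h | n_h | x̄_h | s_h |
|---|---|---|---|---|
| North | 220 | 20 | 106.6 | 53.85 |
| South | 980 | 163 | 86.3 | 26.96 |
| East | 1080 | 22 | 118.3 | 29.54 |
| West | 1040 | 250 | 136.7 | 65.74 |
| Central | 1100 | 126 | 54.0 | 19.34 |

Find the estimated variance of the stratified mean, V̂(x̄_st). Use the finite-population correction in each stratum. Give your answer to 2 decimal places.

V̂(x̄_st) = Σ W_h² (1 − n_h/N_h) s_h²/n_h, with W_h = N_h/N and N = 4420:
  stratum North: (220/4420)²·(1 − 20/220)·53.85²/20 = 0.32655
  stratum South: (980/4420)²·(1 − 163/980)·26.96²/163 = 0.182749
  stratum East: (1080/4420)²·(1 − 22/1080)·29.54²/22 = 2.31987
  stratum West: (1040/4420)²·(1 − 250/1040)·65.74²/250 = 0.727001
  stratum Central: (1100/4420)²·(1 − 126/1100)·19.34²/126 = 0.162798
V̂(x̄_st) = 3.71897

V̂(x̄_st) ≈ 3.72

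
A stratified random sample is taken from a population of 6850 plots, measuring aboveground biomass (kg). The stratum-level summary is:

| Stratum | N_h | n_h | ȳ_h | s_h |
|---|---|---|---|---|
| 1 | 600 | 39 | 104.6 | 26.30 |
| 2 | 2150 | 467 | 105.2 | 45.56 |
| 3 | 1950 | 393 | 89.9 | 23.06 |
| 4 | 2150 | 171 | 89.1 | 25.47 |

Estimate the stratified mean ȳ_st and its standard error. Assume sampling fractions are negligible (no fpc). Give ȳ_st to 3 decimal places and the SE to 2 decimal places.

ȳ_st = Σ W_h ȳ_h = (600·104.6 + 2150·105.2 + 1950·89.9 + 2150·89.1)/6850 = 95.73869
V̂(ȳ_st) = Σ W_h² s_h²/n_h, with W_h = N_h/N and N = 6850:
  stratum 1: (600/6850)²·26.30²/39 = 0.136072
  stratum 2: (2150/6850)²·45.56²/467 = 0.437871
  stratum 3: (1950/6850)²·23.06²/393 = 0.109651
  stratum 4: (2150/6850)²·25.47²/171 = 0.37373
V̂(ȳ_st) = 1.05732
SE(ȳ_st) = √1.05732 = 1.02826

ȳ_st ≈ 95.739, SE ≈ 1.03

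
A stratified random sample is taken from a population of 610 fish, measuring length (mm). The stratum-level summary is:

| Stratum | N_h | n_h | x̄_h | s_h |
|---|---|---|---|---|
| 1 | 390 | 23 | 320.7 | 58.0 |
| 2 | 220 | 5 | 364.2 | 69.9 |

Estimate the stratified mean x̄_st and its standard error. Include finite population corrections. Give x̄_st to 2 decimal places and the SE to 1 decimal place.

x̄_st = Σ W_h x̄_h = (390·320.7 + 220·364.2)/610 = 336.38852
V̂(x̄_st) = Σ W_h² (1 − n_h/N_h) s_h²/n_h, with W_h = N_h/N and N = 610:
  stratum 1: (390/610)²·(1 − 23/390)·58.0²/23 = 56.2599
  stratum 2: (220/610)²·(1 − 5/220)·69.9²/5 = 124.218
V̂(x̄_st) = 180.478
SE(x̄_st) = √180.478 = 13.4342

x̄_st ≈ 336.39, SE ≈ 13.4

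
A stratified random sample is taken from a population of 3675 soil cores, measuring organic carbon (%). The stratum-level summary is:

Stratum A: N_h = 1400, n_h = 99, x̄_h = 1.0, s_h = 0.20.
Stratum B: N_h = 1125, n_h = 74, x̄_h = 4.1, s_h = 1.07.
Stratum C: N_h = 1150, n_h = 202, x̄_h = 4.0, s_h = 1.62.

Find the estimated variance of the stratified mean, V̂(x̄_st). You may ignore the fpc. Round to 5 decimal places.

V̂(x̄_st) ≈ 0.00278

V̂(x̄_st) = Σ W_h² s_h²/n_h, with W_h = N_h/N and N = 3675:
  stratum A: (1400/3675)²·0.20²/99 = 5.86362e-05
  stratum B: (1125/3675)²·1.07²/74 = 0.00144986
  stratum C: (1150/3675)²·1.62²/202 = 0.00127221
V̂(x̄_st) = 0.00278071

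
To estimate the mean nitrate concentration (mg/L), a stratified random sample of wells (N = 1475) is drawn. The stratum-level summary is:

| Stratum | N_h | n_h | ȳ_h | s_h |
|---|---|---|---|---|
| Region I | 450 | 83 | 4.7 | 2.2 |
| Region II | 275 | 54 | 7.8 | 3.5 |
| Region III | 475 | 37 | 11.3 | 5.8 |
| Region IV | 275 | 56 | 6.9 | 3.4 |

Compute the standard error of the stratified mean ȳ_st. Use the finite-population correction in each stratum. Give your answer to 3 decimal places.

SE(ȳ_st) ≈ 0.322

V̂(ȳ_st) = Σ W_h² (1 − n_h/N_h) s_h²/n_h, with W_h = N_h/N and N = 1475:
  stratum Region I: (450/1475)²·(1 − 83/450)·2.2²/83 = 0.00442651
  stratum Region II: (275/1475)²·(1 − 54/275)·3.5²/54 = 0.00633699
  stratum Region III: (475/1475)²·(1 − 37/475)·5.8²/37 = 0.0869437
  stratum Region IV: (275/1475)²·(1 − 56/275)·3.4²/56 = 0.00571429
V̂(ȳ_st) = 0.103421
SE(ȳ_st) = √0.103421 = 0.321592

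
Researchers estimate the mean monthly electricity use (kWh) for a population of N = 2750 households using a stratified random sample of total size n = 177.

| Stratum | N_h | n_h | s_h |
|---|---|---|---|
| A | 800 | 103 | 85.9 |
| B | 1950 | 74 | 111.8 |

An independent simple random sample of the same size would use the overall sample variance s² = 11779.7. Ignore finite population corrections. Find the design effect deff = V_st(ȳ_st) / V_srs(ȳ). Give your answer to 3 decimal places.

deff ≈ 1.367

V̂(ȳ_st) = Σ W_h² s_h²/n_h, with W_h = N_h/N and N = 2750:
  stratum A: (800/2750)²·85.9²/103 = 6.06267
  stratum B: (1950/2750)²·111.8²/74 = 84.9289
V_st = 90.9916
V_srs = s²/n = 11779.7/177 = 66.552
deff = V_st / V_srs = 90.9916/66.552 = 1.3672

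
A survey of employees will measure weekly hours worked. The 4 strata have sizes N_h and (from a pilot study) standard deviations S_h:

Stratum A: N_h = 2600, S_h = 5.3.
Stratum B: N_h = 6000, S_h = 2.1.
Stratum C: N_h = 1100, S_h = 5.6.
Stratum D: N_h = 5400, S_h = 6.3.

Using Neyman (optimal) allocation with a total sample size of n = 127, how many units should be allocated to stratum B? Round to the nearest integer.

Neyman allocation: n_h = n · N_h S_h / Σ N_i S_i, with n = 127.
  stratum A: N_h·S_h = 2600·5.3 = 13780.00
  stratum B: N_h·S_h = 6000·2.1 = 12600.00
  stratum C: N_h·S_h = 1100·5.6 = 6160.00
  stratum D: N_h·S_h = 5400·6.3 = 34020.00
Σ N_h S_h = 66560.00
n for stratum B = 127·12600.00/66560.00 = 24.041 → 24

24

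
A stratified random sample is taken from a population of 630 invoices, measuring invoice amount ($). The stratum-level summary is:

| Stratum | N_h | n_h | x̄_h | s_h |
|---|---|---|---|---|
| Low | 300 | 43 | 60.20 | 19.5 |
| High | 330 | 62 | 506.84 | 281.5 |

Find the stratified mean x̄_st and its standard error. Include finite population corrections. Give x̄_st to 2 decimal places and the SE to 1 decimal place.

x̄_st ≈ 294.15, SE ≈ 16.9

x̄_st = Σ W_h x̄_h = (300·60.20 + 330·506.84)/630 = 294.15429
V̂(x̄_st) = Σ W_h² (1 − n_h/N_h) s_h²/n_h, with W_h = N_h/N and N = 630:
  stratum Low: (300/630)²·(1 − 43/300)·19.5²/43 = 1.71781
  stratum High: (330/630)²·(1 − 62/330)·281.5²/62 = 284.795
V̂(x̄_st) = 286.513
SE(x̄_st) = √286.513 = 16.9267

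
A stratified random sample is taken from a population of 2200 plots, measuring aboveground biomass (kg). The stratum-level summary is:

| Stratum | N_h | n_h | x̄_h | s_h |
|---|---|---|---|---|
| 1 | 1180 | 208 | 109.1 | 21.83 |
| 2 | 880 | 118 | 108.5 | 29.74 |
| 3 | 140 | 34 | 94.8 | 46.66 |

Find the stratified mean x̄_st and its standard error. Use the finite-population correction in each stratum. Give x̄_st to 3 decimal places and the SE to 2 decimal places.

x̄_st ≈ 107.950, SE ≈ 1.33

x̄_st = Σ W_h x̄_h = (1180·109.1 + 880·108.5 + 140·94.8)/2200 = 107.95000
V̂(x̄_st) = Σ W_h² (1 − n_h/N_h) s_h²/n_h, with W_h = N_h/N and N = 2200:
  stratum 1: (1180/2200)²·(1 − 208/1180)·21.83²/208 = 0.542934
  stratum 2: (880/2200)²·(1 − 118/880)·29.74²/118 = 1.03847
  stratum 3: (140/2200)²·(1 − 34/140)·46.66²/34 = 0.196336
V̂(x̄_st) = 1.77774
SE(x̄_st) = √1.77774 = 1.33332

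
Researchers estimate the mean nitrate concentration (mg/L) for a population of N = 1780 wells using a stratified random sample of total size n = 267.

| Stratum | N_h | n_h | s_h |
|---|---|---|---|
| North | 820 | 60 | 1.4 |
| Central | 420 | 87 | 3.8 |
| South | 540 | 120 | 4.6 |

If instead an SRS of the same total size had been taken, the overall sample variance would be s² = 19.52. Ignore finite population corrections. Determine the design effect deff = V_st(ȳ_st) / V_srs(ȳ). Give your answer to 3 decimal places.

deff ≈ 0.443

V̂(ȳ_st) = Σ W_h² s_h²/n_h, with W_h = N_h/N and N = 1780:
  stratum North: (820/1780)²·1.4²/60 = 0.00693254
  stratum Central: (420/1780)²·3.8²/87 = 0.00924074
  stratum South: (540/1780)²·4.6²/120 = 0.0162286
V_st = 0.0324019
V_srs = s²/n = 19.52/267 = 0.0731086
deff = V_st / V_srs = 0.0324019/0.0731086 = 0.4432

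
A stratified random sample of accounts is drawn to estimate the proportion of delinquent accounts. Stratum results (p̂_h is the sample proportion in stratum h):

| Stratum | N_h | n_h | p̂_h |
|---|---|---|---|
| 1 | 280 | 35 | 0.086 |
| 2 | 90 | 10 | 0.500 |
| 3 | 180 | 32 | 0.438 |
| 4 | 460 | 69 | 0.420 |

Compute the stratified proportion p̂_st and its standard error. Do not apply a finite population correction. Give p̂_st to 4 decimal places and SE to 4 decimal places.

p̂_st ≈ 0.3377, SE ≈ 0.0373

N = 1010; stratum weights W_h = N_h/N.
p̂_st = Σ W_h p̂_h = (280·0.086 + 90·0.500 + 180·0.438 + 460·0.420)/1010 = 0.33774
V̂(p̂_st) = Σ W_h² p̂_h(1−p̂_h)/(n_h−1):
  stratum 1: (280/1010)²·0.086·0.914/34 = 0.00017768
  stratum 2: (90/1010)²·0.500·0.500/9 = 0.000220567
  stratum 3: (180/1010)²·0.438·0.562/31 = 0.000252203
  stratum 4: (460/1010)²·0.420·0.580/68 = 0.00074309
V̂(p̂_st) = 0.00139354; SE = √V̂ = 0.0373301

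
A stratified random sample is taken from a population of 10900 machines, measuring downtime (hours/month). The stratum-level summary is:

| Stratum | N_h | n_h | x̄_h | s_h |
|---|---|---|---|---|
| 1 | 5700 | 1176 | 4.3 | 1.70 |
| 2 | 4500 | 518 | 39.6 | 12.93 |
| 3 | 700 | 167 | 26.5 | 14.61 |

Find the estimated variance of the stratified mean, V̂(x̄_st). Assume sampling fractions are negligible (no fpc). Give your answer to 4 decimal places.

V̂(x̄_st) = Σ W_h² s_h²/n_h, with W_h = N_h/N and N = 10900:
  stratum 1: (5700/10900)²·1.70²/1176 = 0.000672028
  stratum 2: (4500/10900)²·12.93²/518 = 0.0550097
  stratum 3: (700/10900)²·14.61²/167 = 0.00527141
V̂(x̄_st) = 0.0609531

V̂(x̄_st) ≈ 0.0610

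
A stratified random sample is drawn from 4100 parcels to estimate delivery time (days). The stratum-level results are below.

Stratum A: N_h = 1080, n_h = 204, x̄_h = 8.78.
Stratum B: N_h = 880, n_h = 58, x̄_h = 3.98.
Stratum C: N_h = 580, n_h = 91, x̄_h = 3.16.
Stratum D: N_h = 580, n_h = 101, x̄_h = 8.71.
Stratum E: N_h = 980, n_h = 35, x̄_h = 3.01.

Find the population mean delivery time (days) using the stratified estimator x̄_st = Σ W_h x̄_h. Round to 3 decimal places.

N = Σ N_h = 4100. Stratum weights W_h = N_h/N.
x̄_st = (1080·8.78 + 880·3.98 + 580·3.16 + 580·8.71 + 980·3.01) / 4100 = 5.56566

x̄_st ≈ 5.566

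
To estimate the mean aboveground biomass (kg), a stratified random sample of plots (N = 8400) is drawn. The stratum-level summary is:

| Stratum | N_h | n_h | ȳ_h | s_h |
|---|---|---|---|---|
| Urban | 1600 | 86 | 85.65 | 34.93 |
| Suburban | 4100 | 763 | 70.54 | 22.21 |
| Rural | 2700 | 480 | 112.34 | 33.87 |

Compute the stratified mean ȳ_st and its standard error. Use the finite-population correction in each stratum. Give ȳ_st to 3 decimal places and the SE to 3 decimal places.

ȳ_st ≈ 86.854, SE ≈ 0.903

ȳ_st = Σ W_h ȳ_h = (1600·85.65 + 4100·70.54 + 2700·112.34)/8400 = 86.85381
V̂(ȳ_st) = Σ W_h² (1 − n_h/N_h) s_h²/n_h, with W_h = N_h/N and N = 8400:
  stratum Urban: (1600/8400)²·(1 − 86/1600)·34.93²/86 = 0.487064
  stratum Suburban: (4100/8400)²·(1 − 763/4100)·22.21²/763 = 0.125359
  stratum Rural: (2700/8400)²·(1 − 480/2700)·33.87²/480 = 0.203024
V̂(ȳ_st) = 0.815447
SE(ȳ_st) = √0.815447 = 0.903021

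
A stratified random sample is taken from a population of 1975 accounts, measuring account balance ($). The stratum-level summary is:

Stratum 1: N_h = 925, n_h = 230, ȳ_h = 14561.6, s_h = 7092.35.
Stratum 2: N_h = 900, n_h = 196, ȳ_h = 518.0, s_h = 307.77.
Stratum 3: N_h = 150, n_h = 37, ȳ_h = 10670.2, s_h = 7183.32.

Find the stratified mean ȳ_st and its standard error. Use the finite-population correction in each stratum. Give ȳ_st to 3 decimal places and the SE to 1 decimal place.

ȳ_st = Σ W_h ȳ_h = (925·14561.6 + 900·518.0 + 150·10670.2)/1975 = 7866.43544
V̂(ȳ_st) = Σ W_h² (1 − n_h/N_h) s_h²/n_h, with W_h = N_h/N and N = 1975:
  stratum 1: (925/1975)²·(1 − 230/925)·7092.35²/230 = 36045
  stratum 2: (900/1975)²·(1 − 196/900)·307.77²/196 = 78.5014
  stratum 3: (150/1975)²·(1 − 37/150)·7183.32²/37 = 6060.16
V̂(ȳ_st) = 42183.6
SE(ȳ_st) = √42183.6 = 205.387

ȳ_st ≈ 7866.435, SE ≈ 205.4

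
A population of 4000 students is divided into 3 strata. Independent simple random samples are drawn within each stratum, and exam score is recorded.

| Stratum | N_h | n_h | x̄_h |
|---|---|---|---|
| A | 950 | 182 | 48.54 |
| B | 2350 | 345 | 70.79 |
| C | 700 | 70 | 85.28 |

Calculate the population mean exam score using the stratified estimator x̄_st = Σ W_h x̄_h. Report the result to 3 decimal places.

N = Σ N_h = 4000. Stratum weights W_h = N_h/N.
x̄_st = (950·48.54 + 2350·70.79 + 700·85.28) / 4000 = 68.04138

x̄_st ≈ 68.041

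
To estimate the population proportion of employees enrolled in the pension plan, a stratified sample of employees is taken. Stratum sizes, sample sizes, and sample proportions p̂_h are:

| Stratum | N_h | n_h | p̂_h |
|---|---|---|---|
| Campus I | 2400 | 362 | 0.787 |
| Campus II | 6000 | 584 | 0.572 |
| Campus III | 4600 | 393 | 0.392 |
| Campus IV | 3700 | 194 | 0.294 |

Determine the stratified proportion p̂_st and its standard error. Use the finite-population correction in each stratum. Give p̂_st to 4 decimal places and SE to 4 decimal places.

p̂_st ≈ 0.4917, SE ≈ 0.0122

N = 16700; stratum weights W_h = N_h/N.
p̂_st = Σ W_h p̂_h = (2400·0.787 + 6000·0.572 + 4600·0.392 + 3700·0.294)/16700 = 0.49172
V̂(p̂_st) = Σ W_h² (1 − n_h/N_h) p̂_h(1−p̂_h)/(n_h−1):
  stratum Campus I: (2400/16700)²·(1 − 362/2400)·0.787·0.213/361 = 8.14385e-06
  stratum Campus II: (6000/16700)²·(1 − 584/6000)·0.572·0.428/583 = 4.89292e-05
  stratum Campus III: (4600/16700)²·(1 − 393/4600)·0.392·0.608/392 = 4.21892e-05
  stratum Campus IV: (3700/16700)²·(1 − 194/3700)·0.294·0.706/193 = 5.00237e-05
V̂(p̂_st) = 0.000149286; SE = √V̂ = 0.0122183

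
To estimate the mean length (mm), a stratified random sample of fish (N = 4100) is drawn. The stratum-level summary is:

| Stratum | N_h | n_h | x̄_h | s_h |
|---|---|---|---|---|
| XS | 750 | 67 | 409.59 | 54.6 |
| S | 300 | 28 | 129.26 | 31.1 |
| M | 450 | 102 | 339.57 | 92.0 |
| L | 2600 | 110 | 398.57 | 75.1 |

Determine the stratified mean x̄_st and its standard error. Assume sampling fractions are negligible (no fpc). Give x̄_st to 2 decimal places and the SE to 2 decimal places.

x̄_st ≈ 374.40, SE ≈ 4.83

x̄_st = Σ W_h x̄_h = (750·409.59 + 300·129.26 + 450·339.57 + 2600·398.57)/4100 = 374.40463
V̂(x̄_st) = Σ W_h² s_h²/n_h, with W_h = N_h/N and N = 4100:
  stratum XS: (750/4100)²·54.6²/67 = 1.4889
  stratum S: (300/4100)²·31.1²/28 = 0.184943
  stratum M: (450/4100)²·92.0²/102 = 0.999615
  stratum L: (2600/4100)²·75.1²/110 = 20.6189
V̂(x̄_st) = 23.2924
SE(x̄_st) = √23.2924 = 4.82622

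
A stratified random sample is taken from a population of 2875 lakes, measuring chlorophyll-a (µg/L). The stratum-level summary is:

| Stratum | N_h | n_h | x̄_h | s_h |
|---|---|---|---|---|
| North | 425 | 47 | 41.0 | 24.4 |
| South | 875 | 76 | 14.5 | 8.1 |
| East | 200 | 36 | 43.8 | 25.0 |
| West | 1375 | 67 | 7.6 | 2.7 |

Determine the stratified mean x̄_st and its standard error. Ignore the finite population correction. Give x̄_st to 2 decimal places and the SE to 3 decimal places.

x̄_st ≈ 17.16, SE ≈ 0.682

x̄_st = Σ W_h x̄_h = (425·41.0 + 875·14.5 + 200·43.8 + 1375·7.6)/2875 = 17.15565
V̂(x̄_st) = Σ W_h² s_h²/n_h, with W_h = N_h/N and N = 2875:
  stratum North: (425/2875)²·24.4²/47 = 0.276811
  stratum South: (875/2875)²·8.1²/76 = 0.0799644
  stratum East: (200/2875)²·25.0²/36 = 0.084016
  stratum West: (1375/2875)²·2.7²/67 = 0.0248876
V̂(x̄_st) = 0.465679
SE(x̄_st) = √0.465679 = 0.682407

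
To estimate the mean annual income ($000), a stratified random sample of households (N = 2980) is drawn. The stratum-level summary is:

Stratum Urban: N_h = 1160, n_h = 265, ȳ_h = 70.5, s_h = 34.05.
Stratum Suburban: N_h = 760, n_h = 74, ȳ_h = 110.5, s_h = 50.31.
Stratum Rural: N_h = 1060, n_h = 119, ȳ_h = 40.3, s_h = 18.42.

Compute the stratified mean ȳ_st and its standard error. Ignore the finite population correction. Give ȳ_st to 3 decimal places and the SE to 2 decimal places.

ȳ_st = Σ W_h ȳ_h = (1160·70.5 + 760·110.5 + 1060·40.3)/2980 = 69.95906
V̂(ȳ_st) = Σ W_h² s_h²/n_h, with W_h = N_h/N and N = 2980:
  stratum Urban: (1160/2980)²·34.05²/265 = 0.662936
  stratum Suburban: (760/2980)²·50.31²/74 = 2.2247
  stratum Rural: (1060/2980)²·18.42²/119 = 0.360754
V̂(ȳ_st) = 3.24839
SE(ȳ_st) = √3.24839 = 1.80233

ȳ_st ≈ 69.959, SE ≈ 1.80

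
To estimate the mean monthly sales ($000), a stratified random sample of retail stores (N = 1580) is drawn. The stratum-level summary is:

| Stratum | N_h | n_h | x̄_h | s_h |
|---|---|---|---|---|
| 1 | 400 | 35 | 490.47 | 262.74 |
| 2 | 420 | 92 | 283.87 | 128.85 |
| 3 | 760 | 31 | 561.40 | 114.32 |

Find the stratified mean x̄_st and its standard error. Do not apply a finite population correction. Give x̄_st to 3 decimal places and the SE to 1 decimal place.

x̄_st = Σ W_h x̄_h = (400·490.47 + 420·283.87 + 760·561.40)/1580 = 469.66924
V̂(x̄_st) = Σ W_h² s_h²/n_h, with W_h = N_h/N and N = 1580:
  stratum 1: (400/1580)²·262.74²/35 = 126.413
  stratum 2: (420/1580)²·128.85²/92 = 12.7516
  stratum 3: (760/1580)²·114.32²/31 = 97.5429
V̂(x̄_st) = 236.707
SE(x̄_st) = √236.707 = 15.3853

x̄_st ≈ 469.669, SE ≈ 15.4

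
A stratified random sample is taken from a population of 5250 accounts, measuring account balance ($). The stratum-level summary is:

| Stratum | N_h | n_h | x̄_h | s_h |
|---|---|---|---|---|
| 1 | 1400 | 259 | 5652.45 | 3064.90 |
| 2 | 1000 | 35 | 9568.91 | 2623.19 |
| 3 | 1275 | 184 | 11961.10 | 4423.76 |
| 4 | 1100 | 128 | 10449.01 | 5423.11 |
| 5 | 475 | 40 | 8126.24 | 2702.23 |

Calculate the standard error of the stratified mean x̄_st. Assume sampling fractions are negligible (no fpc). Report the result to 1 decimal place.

V̂(x̄_st) = Σ W_h² s_h²/n_h, with W_h = N_h/N and N = 5250:
  stratum 1: (1400/5250)²·3064.90²/259 = 2579.11
  stratum 2: (1000/5250)²·2623.19²/35 = 7133.01
  stratum 3: (1275/5250)²·4423.76²/184 = 6272.88
  stratum 4: (1100/5250)²·5423.11²/128 = 10086.8
  stratum 5: (475/5250)²·2702.23²/40 = 1494.35
V̂(x̄_st) = 27566.2
SE(x̄_st) = √27566.2 = 166.031

SE(x̄_st) ≈ 166.0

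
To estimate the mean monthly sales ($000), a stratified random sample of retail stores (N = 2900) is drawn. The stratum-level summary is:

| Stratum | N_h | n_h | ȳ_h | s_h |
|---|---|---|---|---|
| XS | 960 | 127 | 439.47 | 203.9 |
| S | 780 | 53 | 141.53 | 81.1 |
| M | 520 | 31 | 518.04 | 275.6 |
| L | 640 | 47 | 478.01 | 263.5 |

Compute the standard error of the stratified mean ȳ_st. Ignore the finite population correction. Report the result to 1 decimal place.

V̂(ȳ_st) = Σ W_h² s_h²/n_h, with W_h = N_h/N and N = 2900:
  stratum XS: (960/2900)²·203.9²/127 = 35.8738
  stratum S: (780/2900)²·81.1²/53 = 8.97758
  stratum M: (520/2900)²·275.6²/31 = 78.7784
  stratum L: (640/2900)²·263.5²/47 = 71.9494
V̂(ȳ_st) = 195.579
SE(ȳ_st) = √195.579 = 13.985

SE(ȳ_st) ≈ 14.0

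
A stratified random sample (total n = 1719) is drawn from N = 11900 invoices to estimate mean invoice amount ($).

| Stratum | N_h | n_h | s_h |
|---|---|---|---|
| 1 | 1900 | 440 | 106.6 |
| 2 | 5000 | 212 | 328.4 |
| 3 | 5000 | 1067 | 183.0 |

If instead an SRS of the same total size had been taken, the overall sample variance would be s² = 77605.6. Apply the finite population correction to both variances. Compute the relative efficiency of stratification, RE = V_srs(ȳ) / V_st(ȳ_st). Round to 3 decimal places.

RE ≈ 0.425

V̂(ȳ_st) = Σ W_h² (1 − n_h/N_h) s_h²/n_h, with W_h = N_h/N and N = 11900:
  stratum 1: (1900/11900)²·(1 − 440/1900)·106.6²/440 = 0.505911
  stratum 2: (5000/11900)²·(1 − 212/5000)·328.4²/212 = 86.0004
  stratum 3: (5000/11900)²·(1 − 1067/5000)·183.0²/1067 = 4.35851
V_st = 90.8649
V_srs = (1 − 1719/11900)·77605.6/1719 = 38.6243
Relative efficiency = V_srs / V_st = 38.6243/90.8649 = 0.4251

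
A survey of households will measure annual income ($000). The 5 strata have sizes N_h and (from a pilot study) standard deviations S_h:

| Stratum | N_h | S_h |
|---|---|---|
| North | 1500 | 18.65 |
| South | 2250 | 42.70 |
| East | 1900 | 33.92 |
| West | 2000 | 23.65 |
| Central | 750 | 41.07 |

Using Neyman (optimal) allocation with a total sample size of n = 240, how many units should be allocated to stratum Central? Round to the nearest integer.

Neyman allocation: n_h = n · N_h S_h / Σ N_i S_i, with n = 240.
  stratum North: N_h·S_h = 1500·18.65 = 27975.00
  stratum South: N_h·S_h = 2250·42.70 = 96075.00
  stratum East: N_h·S_h = 1900·33.92 = 64448.00
  stratum West: N_h·S_h = 2000·23.65 = 47300.00
  stratum Central: N_h·S_h = 750·41.07 = 30802.50
Σ N_h S_h = 266600.50
n for stratum Central = 240·30802.50/266600.50 = 27.729 → 28

28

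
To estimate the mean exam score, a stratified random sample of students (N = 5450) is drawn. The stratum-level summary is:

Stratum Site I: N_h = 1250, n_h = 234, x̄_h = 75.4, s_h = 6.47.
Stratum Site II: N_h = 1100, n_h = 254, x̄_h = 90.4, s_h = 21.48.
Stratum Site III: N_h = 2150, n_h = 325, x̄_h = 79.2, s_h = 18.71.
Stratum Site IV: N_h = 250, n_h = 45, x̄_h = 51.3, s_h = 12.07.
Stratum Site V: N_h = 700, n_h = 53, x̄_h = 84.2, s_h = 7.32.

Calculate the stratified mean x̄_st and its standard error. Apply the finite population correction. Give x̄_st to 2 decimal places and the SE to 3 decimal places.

x̄_st = Σ W_h x̄_h = (1250·75.4 + 1100·90.4 + 2150·79.2 + 250·51.3 + 700·84.2)/5450 = 79.95138
V̂(x̄_st) = Σ W_h² (1 − n_h/N_h) s_h²/n_h, with W_h = N_h/N and N = 5450:
  stratum Site I: (1250/5450)²·(1 − 234/1250)·6.47²/234 = 0.00764898
  stratum Site II: (1100/5450)²·(1 − 254/1100)·21.48²/254 = 0.0569121
  stratum Site III: (2150/5450)²·(1 − 325/2150)·18.71²/325 = 0.142289
  stratum Site IV: (250/5450)²·(1 − 45/250)·12.07²/45 = 0.00558603
  stratum Site V: (700/5450)²·(1 − 53/700)·7.32²/53 = 0.0154154
V̂(x̄_st) = 0.227852
SE(x̄_st) = √0.227852 = 0.477338

x̄_st ≈ 79.95, SE ≈ 0.477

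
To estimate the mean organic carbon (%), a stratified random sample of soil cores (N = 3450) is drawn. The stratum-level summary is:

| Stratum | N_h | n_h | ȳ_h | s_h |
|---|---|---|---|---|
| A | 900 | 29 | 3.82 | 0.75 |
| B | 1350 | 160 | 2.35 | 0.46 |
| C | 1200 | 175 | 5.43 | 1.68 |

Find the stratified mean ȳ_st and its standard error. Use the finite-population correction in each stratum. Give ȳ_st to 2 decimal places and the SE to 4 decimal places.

ȳ_st ≈ 3.80, SE ≈ 0.0559

ȳ_st = Σ W_h ȳ_h = (900·3.82 + 1350·2.35 + 1200·5.43)/3450 = 3.80478
V̂(ȳ_st) = Σ W_h² (1 − n_h/N_h) s_h²/n_h, with W_h = N_h/N and N = 3450:
  stratum A: (900/3450)²·(1 − 29/900)·0.75²/29 = 0.00127746
  stratum B: (1350/3450)²·(1 − 160/1350)·0.46²/160 = 0.0001785
  stratum C: (1200/3450)²·(1 − 175/1200)·1.68²/175 = 0.00166666
V̂(ȳ_st) = 0.00312262
SE(ȳ_st) = √0.00312262 = 0.0558804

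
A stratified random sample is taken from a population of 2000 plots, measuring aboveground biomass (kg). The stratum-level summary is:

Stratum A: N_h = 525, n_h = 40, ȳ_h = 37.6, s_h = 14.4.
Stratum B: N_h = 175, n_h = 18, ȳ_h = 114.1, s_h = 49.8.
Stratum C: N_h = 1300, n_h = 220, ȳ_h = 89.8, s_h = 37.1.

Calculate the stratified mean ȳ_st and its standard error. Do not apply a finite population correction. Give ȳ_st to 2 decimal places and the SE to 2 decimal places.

ȳ_st = Σ W_h ȳ_h = (525·37.6 + 175·114.1 + 1300·89.8)/2000 = 78.22375
V̂(ȳ_st) = Σ W_h² s_h²/n_h, with W_h = N_h/N and N = 2000:
  stratum A: (525/2000)²·14.4²/40 = 0.35721
  stratum B: (175/2000)²·49.8²/18 = 1.05488
  stratum C: (1300/2000)²·37.1²/220 = 2.64333
V̂(ȳ_st) = 4.05542
SE(ȳ_st) = √4.05542 = 2.01381

ȳ_st ≈ 78.22, SE ≈ 2.01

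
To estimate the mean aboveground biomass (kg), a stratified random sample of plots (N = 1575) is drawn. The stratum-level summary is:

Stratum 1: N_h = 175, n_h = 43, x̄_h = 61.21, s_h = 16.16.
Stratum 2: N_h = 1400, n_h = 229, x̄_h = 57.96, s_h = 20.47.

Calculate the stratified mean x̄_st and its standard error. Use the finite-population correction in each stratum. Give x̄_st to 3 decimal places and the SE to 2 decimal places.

x̄_st ≈ 58.321, SE ≈ 1.13

x̄_st = Σ W_h x̄_h = (175·61.21 + 1400·57.96)/1575 = 58.32111
V̂(x̄_st) = Σ W_h² (1 − n_h/N_h) s_h²/n_h, with W_h = N_h/N and N = 1575:
  stratum 1: (175/1575)²·(1 − 43/175)·16.16²/43 = 0.0565542
  stratum 2: (1400/1575)²·(1 − 229/1400)·20.47²/229 = 1.20927
V̂(x̄_st) = 1.26583
SE(x̄_st) = √1.26583 = 1.12509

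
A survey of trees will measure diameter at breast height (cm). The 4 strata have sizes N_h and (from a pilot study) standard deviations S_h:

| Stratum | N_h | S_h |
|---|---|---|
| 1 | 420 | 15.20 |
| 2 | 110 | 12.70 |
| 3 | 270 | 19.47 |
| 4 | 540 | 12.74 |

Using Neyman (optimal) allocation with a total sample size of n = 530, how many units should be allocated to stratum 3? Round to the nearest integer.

140

Neyman allocation: n_h = n · N_h S_h / Σ N_i S_i, with n = 530.
  stratum 1: N_h·S_h = 420·15.20 = 6384.00
  stratum 2: N_h·S_h = 110·12.70 = 1397.00
  stratum 3: N_h·S_h = 270·19.47 = 5256.90
  stratum 4: N_h·S_h = 540·12.74 = 6879.60
Σ N_h S_h = 19917.50
n for stratum 3 = 530·5256.90/19917.50 = 139.885 → 140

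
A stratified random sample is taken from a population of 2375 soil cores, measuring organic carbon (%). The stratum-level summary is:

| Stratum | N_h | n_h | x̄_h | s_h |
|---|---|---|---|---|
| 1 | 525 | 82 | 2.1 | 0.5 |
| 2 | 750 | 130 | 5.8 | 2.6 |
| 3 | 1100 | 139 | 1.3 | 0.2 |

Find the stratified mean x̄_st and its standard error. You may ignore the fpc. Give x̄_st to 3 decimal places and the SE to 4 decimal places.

x̄_st = Σ W_h x̄_h = (525·2.1 + 750·5.8 + 1100·1.3)/2375 = 2.89789
V̂(x̄_st) = Σ W_h² s_h²/n_h, with W_h = N_h/N and N = 2375:
  stratum 1: (525/2375)²·0.5²/82 = 0.000148976
  stratum 2: (750/2375)²·2.6²/130 = 0.0051856
  stratum 3: (1100/2375)²·0.2²/139 = 6.1731e-05
V̂(x̄_st) = 0.0053963
SE(x̄_st) = √0.0053963 = 0.0734595

x̄_st ≈ 2.898, SE ≈ 0.0735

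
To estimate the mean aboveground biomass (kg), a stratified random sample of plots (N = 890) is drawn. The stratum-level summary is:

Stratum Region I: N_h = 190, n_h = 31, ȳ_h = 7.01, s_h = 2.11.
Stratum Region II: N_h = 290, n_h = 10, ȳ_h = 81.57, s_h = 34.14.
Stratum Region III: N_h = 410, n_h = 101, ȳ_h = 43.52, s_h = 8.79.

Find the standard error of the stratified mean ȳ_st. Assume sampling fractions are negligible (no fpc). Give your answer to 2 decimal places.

V̂(ȳ_st) = Σ W_h² s_h²/n_h, with W_h = N_h/N and N = 890:
  stratum Region I: (190/890)²·2.11²/31 = 0.00654531
  stratum Region II: (290/890)²·34.14²/10 = 12.3749
  stratum Region III: (410/890)²·8.79²/101 = 0.162347
V̂(ȳ_st) = 12.5438
SE(ȳ_st) = √12.5438 = 3.54173

SE(ȳ_st) ≈ 3.54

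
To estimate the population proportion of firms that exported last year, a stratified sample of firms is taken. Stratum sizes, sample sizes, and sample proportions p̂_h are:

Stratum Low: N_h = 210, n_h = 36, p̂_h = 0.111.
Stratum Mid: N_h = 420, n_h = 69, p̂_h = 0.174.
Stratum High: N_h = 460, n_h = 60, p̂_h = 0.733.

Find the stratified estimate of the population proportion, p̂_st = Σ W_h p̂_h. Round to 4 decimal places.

p̂_st ≈ 0.3978

N = 1090; stratum weights W_h = N_h/N.
p̂_st = Σ W_h p̂_h = (210·0.111 + 420·0.174 + 460·0.733)/1090 = 0.39777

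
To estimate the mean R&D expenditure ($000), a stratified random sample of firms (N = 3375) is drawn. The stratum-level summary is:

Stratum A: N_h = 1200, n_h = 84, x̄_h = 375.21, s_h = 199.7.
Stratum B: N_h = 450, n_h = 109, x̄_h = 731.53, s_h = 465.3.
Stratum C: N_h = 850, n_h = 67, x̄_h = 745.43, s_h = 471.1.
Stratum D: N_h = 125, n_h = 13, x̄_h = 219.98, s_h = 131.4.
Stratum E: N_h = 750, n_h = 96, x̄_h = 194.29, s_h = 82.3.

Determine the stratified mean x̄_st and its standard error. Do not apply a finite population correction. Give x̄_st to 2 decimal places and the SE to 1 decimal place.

x̄_st = Σ W_h x̄_h = (1200·375.21 + 450·731.53 + 850·745.43 + 125·219.98 + 750·194.29)/3375 = 470.00622
V̂(x̄_st) = Σ W_h² s_h²/n_h, with W_h = N_h/N and N = 3375:
  stratum A: (1200/3375)²·199.7²/84 = 60.0194
  stratum B: (450/3375)²·465.3²/109 = 35.3116
  stratum C: (850/3375)²·471.1²/67 = 210.108
  stratum D: (125/3375)²·131.4²/13 = 1.82188
  stratum E: (750/3375)²·82.3²/96 = 3.4842
V̂(x̄_st) = 310.745
SE(x̄_st) = √310.745 = 17.628

x̄_st ≈ 470.01, SE ≈ 17.6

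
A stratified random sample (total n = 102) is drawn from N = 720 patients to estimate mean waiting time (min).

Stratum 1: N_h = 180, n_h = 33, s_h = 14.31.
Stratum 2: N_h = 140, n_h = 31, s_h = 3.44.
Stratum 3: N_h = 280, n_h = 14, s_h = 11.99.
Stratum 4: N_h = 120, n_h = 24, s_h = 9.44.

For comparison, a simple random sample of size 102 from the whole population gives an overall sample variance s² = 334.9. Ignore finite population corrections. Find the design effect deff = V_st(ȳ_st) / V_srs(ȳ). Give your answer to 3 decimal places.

V̂(ȳ_st) = Σ W_h² s_h²/n_h, with W_h = N_h/N and N = 720:
  stratum 1: (180/720)²·14.31²/33 = 0.387834
  stratum 2: (140/720)²·3.44²/31 = 0.0144327
  stratum 3: (280/720)²·11.99²/14 = 1.55296
  stratum 4: (120/720)²·9.44²/24 = 0.103141
V_st = 2.05837
V_srs = s²/n = 334.9/102 = 3.28333
deff = V_st / V_srs = 2.05837/3.28333 = 0.6269

deff ≈ 0.627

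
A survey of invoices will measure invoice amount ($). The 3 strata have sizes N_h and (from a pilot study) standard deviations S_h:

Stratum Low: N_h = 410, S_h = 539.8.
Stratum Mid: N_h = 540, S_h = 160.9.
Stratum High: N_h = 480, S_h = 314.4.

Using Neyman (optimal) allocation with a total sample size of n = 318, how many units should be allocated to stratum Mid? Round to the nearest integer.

Neyman allocation: n_h = n · N_h S_h / Σ N_i S_i, with n = 318.
  stratum Low: N_h·S_h = 410·539.8 = 221318.00
  stratum Mid: N_h·S_h = 540·160.9 = 86886.00
  stratum High: N_h·S_h = 480·314.4 = 150912.00
Σ N_h S_h = 459116.00
n for stratum Mid = 318·86886.00/459116.00 = 60.180 → 60

60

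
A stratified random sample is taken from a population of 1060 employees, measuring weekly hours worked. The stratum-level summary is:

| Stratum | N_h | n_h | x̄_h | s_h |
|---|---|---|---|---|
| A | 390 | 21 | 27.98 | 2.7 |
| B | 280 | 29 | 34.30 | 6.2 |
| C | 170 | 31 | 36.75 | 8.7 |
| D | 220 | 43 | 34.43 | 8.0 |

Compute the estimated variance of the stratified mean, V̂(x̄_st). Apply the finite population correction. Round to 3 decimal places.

V̂(x̄_st) ≈ 0.230

V̂(x̄_st) = Σ W_h² (1 − n_h/N_h) s_h²/n_h, with W_h = N_h/N and N = 1060:
  stratum A: (390/1060)²·(1 − 21/390)·2.7²/21 = 0.0444618
  stratum B: (280/1060)²·(1 − 29/280)·6.2²/29 = 0.0829097
  stratum C: (170/1060)²·(1 − 31/170)·8.7²/31 = 0.0513486
  stratum D: (220/1060)²·(1 − 43/220)·8.0²/43 = 0.0515817
V̂(x̄_st) = 0.230302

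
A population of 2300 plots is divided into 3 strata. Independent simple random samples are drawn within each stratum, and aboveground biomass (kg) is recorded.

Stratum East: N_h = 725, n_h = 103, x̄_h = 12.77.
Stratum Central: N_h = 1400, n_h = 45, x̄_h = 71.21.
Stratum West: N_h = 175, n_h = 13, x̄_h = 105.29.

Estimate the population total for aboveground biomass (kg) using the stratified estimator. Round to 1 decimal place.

τ̂_st ≈ 127378.0

τ̂_st = Σ N_h x̄_h = 725·12.77 + 1400·71.21 + 175·105.29 = 127378.0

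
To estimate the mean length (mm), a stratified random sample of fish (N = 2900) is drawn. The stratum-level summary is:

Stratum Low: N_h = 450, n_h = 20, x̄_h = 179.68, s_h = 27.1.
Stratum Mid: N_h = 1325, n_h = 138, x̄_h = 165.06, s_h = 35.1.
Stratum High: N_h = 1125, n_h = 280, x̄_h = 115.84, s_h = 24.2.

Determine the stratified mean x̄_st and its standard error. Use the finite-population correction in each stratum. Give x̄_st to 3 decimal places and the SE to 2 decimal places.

x̄_st ≈ 148.235, SE ≈ 1.66

x̄_st = Σ W_h x̄_h = (450·179.68 + 1325·165.06 + 1125·115.84)/2900 = 148.23466
V̂(x̄_st) = Σ W_h² (1 − n_h/N_h) s_h²/n_h, with W_h = N_h/N and N = 2900:
  stratum Low: (450/2900)²·(1 − 20/450)·27.1²/20 = 0.844877
  stratum Mid: (1325/2900)²·(1 − 138/1325)·35.1²/138 = 1.66957
  stratum High: (1125/2900)²·(1 − 280/1125)·24.2²/280 = 0.236421
V̂(x̄_st) = 2.75087
SE(x̄_st) = √2.75087 = 1.65858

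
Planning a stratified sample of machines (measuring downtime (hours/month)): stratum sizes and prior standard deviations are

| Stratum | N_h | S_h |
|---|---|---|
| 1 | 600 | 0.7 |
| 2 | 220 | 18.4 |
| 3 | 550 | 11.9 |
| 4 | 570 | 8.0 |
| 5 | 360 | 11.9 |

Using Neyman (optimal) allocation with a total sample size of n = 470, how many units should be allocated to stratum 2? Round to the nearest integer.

Neyman allocation: n_h = n · N_h S_h / Σ N_i S_i, with n = 470.
  stratum 1: N_h·S_h = 600·0.7 = 420.00
  stratum 2: N_h·S_h = 220·18.4 = 4048.00
  stratum 3: N_h·S_h = 550·11.9 = 6545.00
  stratum 4: N_h·S_h = 570·8.0 = 4560.00
  stratum 5: N_h·S_h = 360·11.9 = 4284.00
Σ N_h S_h = 19857.00
n for stratum 2 = 470·4048.00/19857.00 = 95.813 → 96

96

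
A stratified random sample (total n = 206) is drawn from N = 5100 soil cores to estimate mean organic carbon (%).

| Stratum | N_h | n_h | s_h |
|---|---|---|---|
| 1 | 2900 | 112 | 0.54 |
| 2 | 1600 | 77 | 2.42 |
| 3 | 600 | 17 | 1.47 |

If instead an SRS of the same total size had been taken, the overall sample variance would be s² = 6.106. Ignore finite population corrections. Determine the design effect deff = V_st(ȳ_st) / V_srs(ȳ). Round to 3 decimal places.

deff ≈ 0.340

V̂(ȳ_st) = Σ W_h² s_h²/n_h, with W_h = N_h/N and N = 5100:
  stratum 1: (2900/5100)²·0.54²/112 = 0.000841831
  stratum 2: (1600/5100)²·2.42²/77 = 0.00748582
  stratum 3: (600/5100)²·1.47²/17 = 0.00175933
V_st = 0.010087
V_srs = s²/n = 6.106/206 = 0.0296408
deff = V_st / V_srs = 0.010087/0.0296408 = 0.3403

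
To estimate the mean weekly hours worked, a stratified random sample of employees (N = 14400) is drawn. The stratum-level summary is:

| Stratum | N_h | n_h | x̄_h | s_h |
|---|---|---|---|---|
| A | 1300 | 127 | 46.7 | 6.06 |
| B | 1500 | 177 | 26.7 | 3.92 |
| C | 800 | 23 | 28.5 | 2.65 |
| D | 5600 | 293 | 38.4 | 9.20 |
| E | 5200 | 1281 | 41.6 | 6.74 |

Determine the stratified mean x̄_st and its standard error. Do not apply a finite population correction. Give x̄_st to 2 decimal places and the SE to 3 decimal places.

x̄_st = Σ W_h x̄_h = (1300·46.7 + 1500·26.7 + 800·28.5 + 5600·38.4 + 5200·41.6)/14400 = 38.53611
V̂(x̄_st) = Σ W_h² s_h²/n_h, with W_h = N_h/N and N = 14400:
  stratum A: (1300/14400)²·6.06²/127 = 0.00235669
  stratum B: (1500/14400)²·3.92²/177 = 0.000942012
  stratum C: (800/14400)²·2.65²/23 = 0.000942364
  stratum D: (5600/14400)²·9.20²/293 = 0.0436877
  stratum E: (5200/14400)²·6.74²/1281 = 0.00462437
V̂(x̄_st) = 0.0525531
SE(x̄_st) = √0.0525531 = 0.229245

x̄_st ≈ 38.54, SE ≈ 0.229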